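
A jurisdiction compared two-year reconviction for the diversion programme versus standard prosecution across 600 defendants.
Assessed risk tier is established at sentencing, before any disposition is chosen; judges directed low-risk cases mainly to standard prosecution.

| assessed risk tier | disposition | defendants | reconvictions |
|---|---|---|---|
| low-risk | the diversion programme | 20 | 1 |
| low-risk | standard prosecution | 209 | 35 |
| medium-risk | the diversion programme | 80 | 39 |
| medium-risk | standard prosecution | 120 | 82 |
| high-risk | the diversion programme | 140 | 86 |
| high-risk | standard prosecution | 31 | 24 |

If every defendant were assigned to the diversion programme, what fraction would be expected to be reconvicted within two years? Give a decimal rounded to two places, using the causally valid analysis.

Assessed risk tier satisfies the back-door criterion: it is not a descendant of the disposition, and it blocks the spurious path from disposition to outcome. Adjusting for it (i.e., using the within-assessed risk tier rates) gives the causal effect.
Standardising the diversion programme to the population assessed risk tier mix: 0.382·1/20 + 0.333·39/80 + 0.285·86/140 = 0.357.

0.36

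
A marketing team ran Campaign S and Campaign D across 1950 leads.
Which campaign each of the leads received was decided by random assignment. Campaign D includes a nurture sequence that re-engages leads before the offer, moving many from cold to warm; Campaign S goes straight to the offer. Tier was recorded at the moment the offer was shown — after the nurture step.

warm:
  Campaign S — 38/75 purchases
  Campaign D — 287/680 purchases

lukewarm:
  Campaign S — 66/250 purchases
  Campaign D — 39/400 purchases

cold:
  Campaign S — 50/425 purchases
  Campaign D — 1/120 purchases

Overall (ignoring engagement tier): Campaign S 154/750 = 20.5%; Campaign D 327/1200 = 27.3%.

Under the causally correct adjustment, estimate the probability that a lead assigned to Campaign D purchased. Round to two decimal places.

0.27

The engagement tier-specific comparison favours Campaign S throughout, but the pooled figures favour Campaign D. The question is whether to condition on engagement tier.
Stratifying would compare campaigns among leads the campaigns themselves sorted into engagement tier groups — a form of selection on an intermediate. The unconditioned pooled rates give the total causal effect.
So P(outcome | do(Campaign D)) is just the pooled rate for Campaign D: 327/1200 = 0.273.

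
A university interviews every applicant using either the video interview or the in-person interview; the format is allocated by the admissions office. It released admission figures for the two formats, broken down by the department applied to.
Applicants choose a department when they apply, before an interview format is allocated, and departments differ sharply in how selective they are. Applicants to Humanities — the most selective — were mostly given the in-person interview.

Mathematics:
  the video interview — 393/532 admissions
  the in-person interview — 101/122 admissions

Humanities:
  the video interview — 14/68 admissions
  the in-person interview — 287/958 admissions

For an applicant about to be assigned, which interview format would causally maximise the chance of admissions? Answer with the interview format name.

the in-person interview

the in-person interview is higher inside every department stratum but the video interview is higher in aggregate. Whether to stratify depends on how department relates to the interview format.
The imbalance in department arose from how applicants were allocated, not from anything the interview format did; and department independently affects the outcome. The pooled gap is confounded — condition on department.
Within each level — Mathematics: 73.9% vs 82.8%; Humanities: 20.6% vs 30.0% — the in-person interview is higher every time.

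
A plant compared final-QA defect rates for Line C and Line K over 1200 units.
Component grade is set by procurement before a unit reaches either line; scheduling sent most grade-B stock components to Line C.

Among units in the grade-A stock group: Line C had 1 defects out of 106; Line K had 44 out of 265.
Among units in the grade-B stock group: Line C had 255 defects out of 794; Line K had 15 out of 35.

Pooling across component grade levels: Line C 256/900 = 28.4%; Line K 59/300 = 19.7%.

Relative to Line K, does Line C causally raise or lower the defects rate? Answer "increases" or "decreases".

Since component grade is a pre-existing factor (not a product of the line) and it affects the outcome on its own, it is a confounder. The stratified rates, not the pooled rate, identify the causal effect.
Within each level — grade-A stock: 0.9% vs 16.6%; grade-B stock: 32.1% vs 42.9% — Line C is lower every time.

decreases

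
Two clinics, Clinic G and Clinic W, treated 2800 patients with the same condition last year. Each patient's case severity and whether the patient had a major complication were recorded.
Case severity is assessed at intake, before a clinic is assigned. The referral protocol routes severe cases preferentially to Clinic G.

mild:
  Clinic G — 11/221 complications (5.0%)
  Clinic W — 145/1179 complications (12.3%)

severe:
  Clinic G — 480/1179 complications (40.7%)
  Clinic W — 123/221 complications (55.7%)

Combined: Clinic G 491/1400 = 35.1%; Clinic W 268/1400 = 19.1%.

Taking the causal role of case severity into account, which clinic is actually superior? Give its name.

Clinic G is lower inside every case severity stratum but Clinic W is lower in aggregate. Whether to stratify depends on how case severity relates to the clinic.
Case severity is set before the clinic has any effect — it is not caused by the clinic — and it independently drives the outcome. That makes it a confounder, so the causal comparison is within case severity levels.
Within each level — mild: 5.0% vs 12.3%; severe: 40.7% vs 55.7% — Clinic G is lower every time.

Clinic G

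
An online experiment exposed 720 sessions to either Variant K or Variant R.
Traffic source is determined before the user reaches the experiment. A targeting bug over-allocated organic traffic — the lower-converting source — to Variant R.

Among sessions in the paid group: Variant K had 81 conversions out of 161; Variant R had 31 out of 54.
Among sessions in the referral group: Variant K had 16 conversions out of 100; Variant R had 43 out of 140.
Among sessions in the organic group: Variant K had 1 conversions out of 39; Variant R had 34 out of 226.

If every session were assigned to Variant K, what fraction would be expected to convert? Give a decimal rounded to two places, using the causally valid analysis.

0.21

The imbalance in traffic source arose from how sessions were allocated, not from anything the variant did; and traffic source independently affects the outcome. The pooled gap is confounded — condition on traffic source.
Standardising Variant K to the population traffic source mix: 0.299·81/161 + 0.333·16/100 + 0.368·1/39 = 0.213.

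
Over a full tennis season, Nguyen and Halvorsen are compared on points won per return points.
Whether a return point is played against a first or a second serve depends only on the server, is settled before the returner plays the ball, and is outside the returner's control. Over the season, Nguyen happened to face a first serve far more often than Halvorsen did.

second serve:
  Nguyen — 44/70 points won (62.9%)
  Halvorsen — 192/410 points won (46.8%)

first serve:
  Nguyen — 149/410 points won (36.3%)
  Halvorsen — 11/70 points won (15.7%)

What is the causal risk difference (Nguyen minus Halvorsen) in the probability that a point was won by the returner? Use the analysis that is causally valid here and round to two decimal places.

+0.18

Within every serve type level Nguyen has the higher rate, yet pooled Halvorsen does — Simpson's reversal.
Here serve type is a common cause — it drives both which player a case falls under and the outcome. The crude comparison mixes populations; the stratum-specific rates are the causally relevant ones.
Adjusting over the population distribution of serve type: 0.500·(0.629−0.468) + 0.500·(0.363−0.157) = +0.183.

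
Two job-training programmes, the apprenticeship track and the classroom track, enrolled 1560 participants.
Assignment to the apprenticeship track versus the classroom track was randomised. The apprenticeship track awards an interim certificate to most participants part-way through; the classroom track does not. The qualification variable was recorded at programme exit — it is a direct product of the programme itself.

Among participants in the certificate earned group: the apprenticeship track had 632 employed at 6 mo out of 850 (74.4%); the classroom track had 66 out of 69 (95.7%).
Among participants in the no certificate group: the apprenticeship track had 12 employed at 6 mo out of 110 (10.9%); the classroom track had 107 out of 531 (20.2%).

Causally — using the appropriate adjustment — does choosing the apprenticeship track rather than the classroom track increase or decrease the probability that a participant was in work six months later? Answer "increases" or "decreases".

The distribution of qualification attained during the programme is itself part of what the programme does — it is an intermediate outcome. Holding it fixed would remove that part of the effect; the total effect is the pooled difference.
Pooled: the apprenticeship track 67.1% vs the classroom track 28.8%; the apprenticeship track is higher overall.

increases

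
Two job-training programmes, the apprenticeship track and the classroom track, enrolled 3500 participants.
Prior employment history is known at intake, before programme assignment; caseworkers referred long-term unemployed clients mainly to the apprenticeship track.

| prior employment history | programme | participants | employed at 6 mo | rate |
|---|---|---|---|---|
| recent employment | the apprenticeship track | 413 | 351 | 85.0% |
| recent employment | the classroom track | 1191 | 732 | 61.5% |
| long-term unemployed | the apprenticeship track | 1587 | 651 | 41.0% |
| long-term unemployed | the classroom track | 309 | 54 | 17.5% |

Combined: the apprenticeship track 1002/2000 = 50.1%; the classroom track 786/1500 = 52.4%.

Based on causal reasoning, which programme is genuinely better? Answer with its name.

the apprenticeship track is higher inside every prior employment history stratum but the classroom track is higher in aggregate. Whether to stratify depends on how prior employment history relates to the programme.
Here prior employment history is a common cause — it drives both which programme a case falls under and the outcome. The crude comparison mixes populations; the stratum-specific rates are the causally relevant ones.
Within each level — recent employment: 85.0% vs 61.5%; long-term unemployed: 41.0% vs 17.5% — the apprenticeship track is higher every time.

the apprenticeship track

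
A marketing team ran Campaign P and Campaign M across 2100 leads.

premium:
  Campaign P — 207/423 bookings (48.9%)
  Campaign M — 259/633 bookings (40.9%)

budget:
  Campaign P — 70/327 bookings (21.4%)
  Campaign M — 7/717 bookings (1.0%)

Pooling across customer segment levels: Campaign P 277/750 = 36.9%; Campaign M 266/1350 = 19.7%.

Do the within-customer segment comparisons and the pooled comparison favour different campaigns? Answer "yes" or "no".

Within each customer segment level (premium 48.9% vs 40.9%; budget 21.4% vs 1.0%), Campaign P has the higher rate every time. Pooled: 36.9% vs 19.7% — Campaign P has the higher rate overall. They agree.

no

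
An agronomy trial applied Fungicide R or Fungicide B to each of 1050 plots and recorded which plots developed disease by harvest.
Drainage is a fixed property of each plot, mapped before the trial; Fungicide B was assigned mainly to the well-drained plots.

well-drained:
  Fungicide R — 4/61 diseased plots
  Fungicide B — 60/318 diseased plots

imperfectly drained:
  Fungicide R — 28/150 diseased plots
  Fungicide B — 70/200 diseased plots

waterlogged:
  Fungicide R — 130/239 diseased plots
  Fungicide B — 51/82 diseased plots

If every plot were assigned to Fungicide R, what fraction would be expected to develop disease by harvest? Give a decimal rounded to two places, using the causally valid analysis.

0.25

The field drainage-specific comparison favours Fungicide R throughout, but the pooled figures favour Fungicide B. The question is whether to condition on field drainage.
Field drainage satisfies the back-door criterion: it is not a descendant of the fungicide, and it blocks the spurious path from fungicide to outcome. Adjusting for it (i.e., using the within-field drainage rates) gives the causal effect.
Standardising Fungicide R to the population field drainage mix: 0.361·4/61 + 0.333·28/150 + 0.306·130/239 = 0.252.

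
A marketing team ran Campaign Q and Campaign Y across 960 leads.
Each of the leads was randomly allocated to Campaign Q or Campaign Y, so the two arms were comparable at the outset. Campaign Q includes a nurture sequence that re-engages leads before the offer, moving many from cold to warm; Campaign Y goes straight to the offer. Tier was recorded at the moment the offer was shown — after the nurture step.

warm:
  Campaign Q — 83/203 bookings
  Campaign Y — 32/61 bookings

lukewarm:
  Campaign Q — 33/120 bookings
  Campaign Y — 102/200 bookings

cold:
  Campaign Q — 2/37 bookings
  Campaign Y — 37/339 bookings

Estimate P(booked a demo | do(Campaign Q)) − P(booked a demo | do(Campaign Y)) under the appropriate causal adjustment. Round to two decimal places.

The engagement tier-specific comparison favours Campaign Y throughout, but the pooled figures favour Campaign Q. The question is whether to condition on engagement tier.
Engagement tier here is a post-treatment variable shaped by the campaign; conditioning on it would introduce bias rather than remove it. The overall comparison is the causal one.
The causal difference is the pooled difference: 0.328 − 0.285 = +0.043.

+0.04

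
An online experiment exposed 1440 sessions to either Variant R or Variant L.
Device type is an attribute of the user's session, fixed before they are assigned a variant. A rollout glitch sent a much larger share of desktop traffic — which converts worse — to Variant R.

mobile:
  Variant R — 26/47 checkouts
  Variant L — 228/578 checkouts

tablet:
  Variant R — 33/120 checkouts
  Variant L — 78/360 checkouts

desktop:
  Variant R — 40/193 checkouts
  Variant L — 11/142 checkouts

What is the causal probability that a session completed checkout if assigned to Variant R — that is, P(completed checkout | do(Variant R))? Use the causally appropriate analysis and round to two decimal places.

Since device type is a pre-existing factor (not a product of the variant) and it affects the outcome on its own, it is a confounder. The stratified rates, not the pooled rate, identify the causal effect.
Standardising Variant R to the population device type mix: 0.434·26/47 + 0.333·33/120 + 0.233·40/193 = 0.380.

0.38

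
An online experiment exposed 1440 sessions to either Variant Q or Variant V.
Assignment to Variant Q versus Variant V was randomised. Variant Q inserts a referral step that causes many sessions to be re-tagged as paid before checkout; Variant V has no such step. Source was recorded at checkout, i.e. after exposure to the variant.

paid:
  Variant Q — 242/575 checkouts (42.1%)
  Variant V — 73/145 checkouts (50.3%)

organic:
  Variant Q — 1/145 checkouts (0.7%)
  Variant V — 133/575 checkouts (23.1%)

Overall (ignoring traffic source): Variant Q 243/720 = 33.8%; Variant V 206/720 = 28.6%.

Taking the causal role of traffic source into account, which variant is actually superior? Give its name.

The stratified and pooled comparisons disagree (Variant V wins within each traffic source; Variant Q wins overall), so the answer turns on the causal role of traffic source.
The distribution of traffic source is itself part of what the variant does — it is an intermediate outcome. Holding it fixed would remove that part of the effect; the total effect is the pooled difference.
Pooled: Variant Q 33.8% vs Variant V 28.6%; Variant Q is higher overall.

Variant Q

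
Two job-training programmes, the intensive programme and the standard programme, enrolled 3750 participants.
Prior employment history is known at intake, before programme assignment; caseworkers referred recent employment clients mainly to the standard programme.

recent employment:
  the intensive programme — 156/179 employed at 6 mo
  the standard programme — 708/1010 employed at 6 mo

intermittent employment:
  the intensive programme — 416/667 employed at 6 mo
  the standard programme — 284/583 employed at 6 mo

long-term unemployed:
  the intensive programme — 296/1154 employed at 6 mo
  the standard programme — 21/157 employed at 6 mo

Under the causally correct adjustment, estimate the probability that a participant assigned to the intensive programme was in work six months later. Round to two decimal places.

The stratified and pooled comparisons disagree (the intensive programme wins within each prior employment history; the standard programme wins overall), so the answer turns on the causal role of prior employment history.
Since prior employment history is a pre-existing factor (not a product of the programme) and it affects the outcome on its own, it is a confounder. The stratified rates, not the pooled rate, identify the causal effect.
Standardising the intensive programme to the population prior employment history mix: 0.317·156/179 + 0.333·416/667 + 0.350·296/1154 = 0.574.

0.57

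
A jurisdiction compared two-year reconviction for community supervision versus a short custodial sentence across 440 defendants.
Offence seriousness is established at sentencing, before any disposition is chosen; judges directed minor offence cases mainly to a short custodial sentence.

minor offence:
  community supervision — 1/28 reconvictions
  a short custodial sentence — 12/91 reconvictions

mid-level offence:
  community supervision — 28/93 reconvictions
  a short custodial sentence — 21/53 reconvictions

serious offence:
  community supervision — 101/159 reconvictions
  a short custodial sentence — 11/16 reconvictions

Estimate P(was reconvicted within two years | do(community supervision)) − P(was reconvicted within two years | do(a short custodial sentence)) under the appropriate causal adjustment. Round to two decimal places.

-0.08

Here offence seriousness is a common cause — it drives both which disposition a case falls under and the outcome. The crude comparison mixes populations; the stratum-specific rates are the causally relevant ones.
Adjusting over the population distribution of offence seriousness: 0.270·(0.036−0.132) + 0.332·(0.301−0.396) + 0.398·(0.635−0.688) = -0.078.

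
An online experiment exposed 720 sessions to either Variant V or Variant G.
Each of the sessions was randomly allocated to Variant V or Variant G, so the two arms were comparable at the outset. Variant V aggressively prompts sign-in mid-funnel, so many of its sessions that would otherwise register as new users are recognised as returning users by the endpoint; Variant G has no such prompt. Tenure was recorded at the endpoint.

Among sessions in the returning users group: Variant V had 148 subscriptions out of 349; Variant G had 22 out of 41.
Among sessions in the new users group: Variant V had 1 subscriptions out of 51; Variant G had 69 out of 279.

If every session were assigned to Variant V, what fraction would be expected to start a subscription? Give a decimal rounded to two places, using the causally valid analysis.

Stratifying would compare variants among sessions the variants themselves sorted into user tenure groups — a form of selection on an intermediate. The unconditioned pooled rates give the total causal effect.
So P(outcome | do(Variant V)) is just the pooled rate for Variant V: 149/400 = 0.372.

0.37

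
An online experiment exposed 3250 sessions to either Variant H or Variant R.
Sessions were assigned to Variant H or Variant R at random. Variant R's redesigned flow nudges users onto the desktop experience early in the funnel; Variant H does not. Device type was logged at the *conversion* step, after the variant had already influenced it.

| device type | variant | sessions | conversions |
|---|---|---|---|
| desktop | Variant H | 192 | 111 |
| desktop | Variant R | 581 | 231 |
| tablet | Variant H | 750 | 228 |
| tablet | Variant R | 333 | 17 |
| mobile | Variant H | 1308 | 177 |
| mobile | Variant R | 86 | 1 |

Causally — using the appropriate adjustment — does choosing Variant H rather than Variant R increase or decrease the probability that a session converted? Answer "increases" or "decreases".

Device type here is a post-treatment variable shaped by the variant; conditioning on it would introduce bias rather than remove it. The overall comparison is the causal one.
Pooled: Variant H 22.9% vs Variant R 24.9%; Variant R is higher overall.

decreases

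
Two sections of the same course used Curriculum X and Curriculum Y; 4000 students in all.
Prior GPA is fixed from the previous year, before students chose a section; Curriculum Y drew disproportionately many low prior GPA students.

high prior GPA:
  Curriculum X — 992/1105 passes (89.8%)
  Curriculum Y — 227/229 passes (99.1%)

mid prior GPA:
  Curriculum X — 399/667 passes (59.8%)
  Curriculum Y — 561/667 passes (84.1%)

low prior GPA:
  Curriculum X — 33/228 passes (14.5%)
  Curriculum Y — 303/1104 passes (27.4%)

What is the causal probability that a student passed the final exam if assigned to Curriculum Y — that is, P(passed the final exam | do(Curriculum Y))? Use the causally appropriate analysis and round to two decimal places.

0.70

The prior GPA band-specific comparison favours Curriculum Y throughout, but the pooled figures favour Curriculum X. The question is whether to condition on prior GPA band.
Since prior GPA band is a pre-existing factor (not a product of the teaching method) and it affects the outcome on its own, it is a confounder. The stratified rates, not the pooled rate, identify the causal effect.
Standardising Curriculum Y to the population prior GPA band mix: 0.334·227/229 + 0.334·561/667 + 0.333·303/1104 = 0.702.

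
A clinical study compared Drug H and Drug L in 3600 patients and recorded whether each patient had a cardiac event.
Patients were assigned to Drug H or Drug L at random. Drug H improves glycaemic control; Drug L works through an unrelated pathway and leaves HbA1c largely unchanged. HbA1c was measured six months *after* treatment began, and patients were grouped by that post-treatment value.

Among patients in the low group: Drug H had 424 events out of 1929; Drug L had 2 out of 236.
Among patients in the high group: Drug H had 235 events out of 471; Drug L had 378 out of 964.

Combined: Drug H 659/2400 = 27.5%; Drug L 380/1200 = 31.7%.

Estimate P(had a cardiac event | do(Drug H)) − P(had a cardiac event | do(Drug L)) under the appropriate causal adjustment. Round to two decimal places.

-0.04

The distribution of HbA1c is itself part of what the drug does — it is an intermediate outcome. Holding it fixed would remove that part of the effect; the total effect is the pooled difference.
The causal difference is the pooled difference: 0.275 − 0.317 = -0.042.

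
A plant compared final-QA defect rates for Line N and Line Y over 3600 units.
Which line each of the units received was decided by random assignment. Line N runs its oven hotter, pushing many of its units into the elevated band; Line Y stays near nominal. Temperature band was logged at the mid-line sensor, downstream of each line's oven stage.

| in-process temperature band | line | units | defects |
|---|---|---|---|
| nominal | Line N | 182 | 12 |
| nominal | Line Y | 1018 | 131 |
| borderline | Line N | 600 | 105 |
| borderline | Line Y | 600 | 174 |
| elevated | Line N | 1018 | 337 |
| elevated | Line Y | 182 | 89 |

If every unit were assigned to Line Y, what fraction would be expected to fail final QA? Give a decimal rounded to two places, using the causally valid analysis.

0.22

In-process temperature band here is a post-treatment variable shaped by the line; conditioning on it would introduce bias rather than remove it. The overall comparison is the causal one.
So P(outcome | do(Line Y)) is just the pooled rate for Line Y: 394/1800 = 0.219.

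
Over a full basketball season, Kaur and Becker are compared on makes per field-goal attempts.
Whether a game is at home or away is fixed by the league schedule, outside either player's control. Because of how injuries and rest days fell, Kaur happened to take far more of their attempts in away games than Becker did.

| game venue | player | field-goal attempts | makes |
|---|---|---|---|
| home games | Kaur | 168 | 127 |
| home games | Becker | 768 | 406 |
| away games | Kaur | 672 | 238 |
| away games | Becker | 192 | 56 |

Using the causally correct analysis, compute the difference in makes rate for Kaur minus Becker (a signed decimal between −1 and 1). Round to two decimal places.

+0.15

Here game venue is a common cause — it drives both which player a case falls under and the outcome. The crude comparison mixes populations; the stratum-specific rates are the causally relevant ones.
Adjusting over the population distribution of game venue: 0.520·(0.756−0.529) + 0.480·(0.354−0.292) = +0.148.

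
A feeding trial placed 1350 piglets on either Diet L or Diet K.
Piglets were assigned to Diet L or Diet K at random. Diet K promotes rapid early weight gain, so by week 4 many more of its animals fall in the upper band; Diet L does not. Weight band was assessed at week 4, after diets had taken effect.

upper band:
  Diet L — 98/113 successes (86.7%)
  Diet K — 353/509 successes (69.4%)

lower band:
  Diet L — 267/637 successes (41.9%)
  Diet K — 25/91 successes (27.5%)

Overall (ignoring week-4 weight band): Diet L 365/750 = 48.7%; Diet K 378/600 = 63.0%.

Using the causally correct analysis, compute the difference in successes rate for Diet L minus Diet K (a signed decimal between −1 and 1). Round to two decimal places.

-0.14

Week-4 weight band lies on the pathway diet → week-4 weight band → outcome, so adjusting for it blocks the indirect effect. For the total causal effect of diet, use the unadjusted pooled rates.
The causal difference is the pooled difference: 0.487 − 0.630 = -0.143.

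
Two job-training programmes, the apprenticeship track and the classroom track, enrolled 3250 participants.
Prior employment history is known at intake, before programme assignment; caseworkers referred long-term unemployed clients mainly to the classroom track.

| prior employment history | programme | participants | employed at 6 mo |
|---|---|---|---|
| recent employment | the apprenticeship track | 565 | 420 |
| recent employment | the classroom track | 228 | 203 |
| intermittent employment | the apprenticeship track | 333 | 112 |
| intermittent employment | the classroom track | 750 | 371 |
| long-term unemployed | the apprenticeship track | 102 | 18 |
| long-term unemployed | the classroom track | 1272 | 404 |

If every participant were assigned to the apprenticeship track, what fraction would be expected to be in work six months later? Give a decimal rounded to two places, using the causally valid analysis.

Prior employment history is set before the programme has any effect — it is not caused by the programme — and it independently drives the outcome. That makes it a confounder, so the causal comparison is within prior employment history levels.
Standardising the apprenticeship track to the population prior employment history mix: 0.244·420/565 + 0.333·112/333 + 0.423·18/102 = 0.368.

0.37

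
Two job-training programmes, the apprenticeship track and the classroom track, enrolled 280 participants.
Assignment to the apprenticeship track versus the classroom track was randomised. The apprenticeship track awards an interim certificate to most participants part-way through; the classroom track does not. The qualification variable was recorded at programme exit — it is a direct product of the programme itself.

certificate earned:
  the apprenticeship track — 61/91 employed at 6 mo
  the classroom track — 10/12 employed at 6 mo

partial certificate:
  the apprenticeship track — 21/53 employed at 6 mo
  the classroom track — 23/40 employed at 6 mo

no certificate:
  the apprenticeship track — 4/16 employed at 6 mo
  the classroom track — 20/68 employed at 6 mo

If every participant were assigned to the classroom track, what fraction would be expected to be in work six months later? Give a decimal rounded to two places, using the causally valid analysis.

Because the programme influences qualification attained during the programme, qualification attained during the programme is a post-treatment mediator, not a confounder. Stratifying on it would bias the estimate; the causal effect is the crude pooled difference.
So P(outcome | do(the classroom track)) is just the pooled rate for the classroom track: 53/120 = 0.442.

0.44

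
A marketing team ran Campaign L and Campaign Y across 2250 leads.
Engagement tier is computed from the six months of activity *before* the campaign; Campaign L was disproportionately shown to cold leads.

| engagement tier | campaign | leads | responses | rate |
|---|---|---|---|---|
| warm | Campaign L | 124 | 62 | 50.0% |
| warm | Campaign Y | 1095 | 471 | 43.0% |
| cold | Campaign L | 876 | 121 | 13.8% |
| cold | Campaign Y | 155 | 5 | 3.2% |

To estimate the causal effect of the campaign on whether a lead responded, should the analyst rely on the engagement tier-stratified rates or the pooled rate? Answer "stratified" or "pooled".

The stratified and pooled comparisons disagree (Campaign L wins within each engagement tier; Campaign Y wins overall), so the answer turns on the causal role of engagement tier.
The imbalance in engagement tier arose from how leads were allocated, not from anything the campaign did; and engagement tier independently affects the outcome. The pooled gap is confounded — condition on engagement tier.
Within each level — warm: 50.0% vs 43.0%; cold: 13.8% vs 3.2% — Campaign L is higher every time.

stratified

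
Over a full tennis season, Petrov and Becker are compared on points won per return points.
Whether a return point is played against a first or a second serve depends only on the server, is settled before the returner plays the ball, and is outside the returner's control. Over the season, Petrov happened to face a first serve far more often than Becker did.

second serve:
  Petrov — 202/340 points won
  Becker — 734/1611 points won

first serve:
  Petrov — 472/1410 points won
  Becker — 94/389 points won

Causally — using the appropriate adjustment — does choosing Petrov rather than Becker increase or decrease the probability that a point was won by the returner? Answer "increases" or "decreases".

The imbalance in serve type arose from how return points were allocated, not from anything the player did; and serve type independently affects the outcome. The pooled gap is confounded — condition on serve type.
Within each level — second serve: 59.4% vs 45.6%; first serve: 33.5% vs 24.2% — Petrov is higher every time.

increases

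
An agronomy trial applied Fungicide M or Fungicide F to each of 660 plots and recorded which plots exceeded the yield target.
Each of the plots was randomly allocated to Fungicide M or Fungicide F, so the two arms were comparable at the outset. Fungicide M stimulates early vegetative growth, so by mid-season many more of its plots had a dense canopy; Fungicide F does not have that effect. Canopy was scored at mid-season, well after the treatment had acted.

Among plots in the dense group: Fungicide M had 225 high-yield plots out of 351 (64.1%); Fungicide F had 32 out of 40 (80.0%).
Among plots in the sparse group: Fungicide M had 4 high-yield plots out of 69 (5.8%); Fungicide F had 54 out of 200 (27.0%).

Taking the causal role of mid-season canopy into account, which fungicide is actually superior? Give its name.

Mid-season canopy here is a post-treatment variable shaped by the fungicide; conditioning on it would introduce bias rather than remove it. The overall comparison is the causal one.
Pooled: Fungicide M 54.5% vs Fungicide F 35.8%; Fungicide M is higher overall.

Fungicide M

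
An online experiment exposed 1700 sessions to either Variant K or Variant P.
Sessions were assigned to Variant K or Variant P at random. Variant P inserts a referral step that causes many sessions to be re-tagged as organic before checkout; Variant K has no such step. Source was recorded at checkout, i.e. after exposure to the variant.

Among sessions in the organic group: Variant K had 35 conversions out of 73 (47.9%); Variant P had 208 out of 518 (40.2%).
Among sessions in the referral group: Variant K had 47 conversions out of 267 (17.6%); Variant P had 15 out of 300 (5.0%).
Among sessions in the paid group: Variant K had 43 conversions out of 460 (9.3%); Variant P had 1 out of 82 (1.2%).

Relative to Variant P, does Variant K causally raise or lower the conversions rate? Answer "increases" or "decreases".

Because the variant influences traffic source, traffic source is a post-treatment mediator, not a confounder. Stratifying on it would bias the estimate; the causal effect is the crude pooled difference.
Pooled: Variant K 15.6% vs Variant P 24.9%; Variant P is higher overall.

decreases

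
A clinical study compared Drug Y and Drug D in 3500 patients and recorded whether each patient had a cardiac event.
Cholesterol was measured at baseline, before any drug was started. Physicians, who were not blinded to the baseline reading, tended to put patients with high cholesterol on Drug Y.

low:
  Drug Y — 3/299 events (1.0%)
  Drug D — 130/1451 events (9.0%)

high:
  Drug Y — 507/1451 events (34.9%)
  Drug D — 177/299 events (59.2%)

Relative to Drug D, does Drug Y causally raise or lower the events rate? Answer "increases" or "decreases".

Here cholesterol is a common cause — it drives both which drug a case falls under and the outcome. The crude comparison mixes populations; the stratum-specific rates are the causally relevant ones.
Within each level — low: 1.0% vs 9.0%; high: 34.9% vs 59.2% — Drug Y is lower every time.

decreases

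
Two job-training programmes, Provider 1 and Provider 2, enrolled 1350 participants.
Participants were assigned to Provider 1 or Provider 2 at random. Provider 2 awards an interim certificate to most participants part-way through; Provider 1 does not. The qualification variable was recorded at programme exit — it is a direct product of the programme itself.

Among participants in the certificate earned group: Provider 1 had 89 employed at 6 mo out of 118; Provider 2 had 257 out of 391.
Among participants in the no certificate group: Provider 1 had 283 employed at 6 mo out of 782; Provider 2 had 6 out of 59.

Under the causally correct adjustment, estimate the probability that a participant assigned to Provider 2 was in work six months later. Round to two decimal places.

Within every qualification attained during the programme level Provider 1 has the higher rate, yet pooled Provider 2 does — Simpson's reversal.
Qualification attained during the programme lies on the pathway programme → qualification attained during the programme → outcome, so adjusting for it blocks the indirect effect. For the total causal effect of programme, use the unadjusted pooled rates.
So P(outcome | do(Provider 2)) is just the pooled rate for Provider 2: 263/450 = 0.584.

0.58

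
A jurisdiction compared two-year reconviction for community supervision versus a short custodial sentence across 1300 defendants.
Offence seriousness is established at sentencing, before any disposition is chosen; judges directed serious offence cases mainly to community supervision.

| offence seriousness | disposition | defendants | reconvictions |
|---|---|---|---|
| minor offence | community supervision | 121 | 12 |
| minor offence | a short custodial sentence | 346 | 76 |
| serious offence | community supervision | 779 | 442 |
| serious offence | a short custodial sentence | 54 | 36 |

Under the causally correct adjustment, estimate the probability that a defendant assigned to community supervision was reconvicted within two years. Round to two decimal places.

0.40

Offence seriousness is set before the disposition has any effect — it is not caused by the disposition — and it independently drives the outcome. That makes it a confounder, so the causal comparison is within offence seriousness levels.
Standardising community supervision to the population offence seriousness mix: 0.359·12/121 + 0.641·442/779 = 0.399.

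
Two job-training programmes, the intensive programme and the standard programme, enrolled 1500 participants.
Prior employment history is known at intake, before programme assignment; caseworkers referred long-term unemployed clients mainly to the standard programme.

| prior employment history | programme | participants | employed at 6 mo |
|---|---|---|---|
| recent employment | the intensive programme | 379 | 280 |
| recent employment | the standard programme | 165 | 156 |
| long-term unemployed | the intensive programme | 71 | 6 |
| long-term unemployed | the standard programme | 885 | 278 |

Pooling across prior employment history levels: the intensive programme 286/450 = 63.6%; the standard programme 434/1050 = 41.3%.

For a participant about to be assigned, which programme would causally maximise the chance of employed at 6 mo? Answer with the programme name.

the standard programme

Within every prior employment history level the standard programme has the higher rate, yet pooled the intensive programme does — Simpson's reversal.
Since prior employment history is a pre-existing factor (not a product of the programme) and it affects the outcome on its own, it is a confounder. The stratified rates, not the pooled rate, identify the causal effect.
Within each level — recent employment: 73.9% vs 94.5%; long-term unemployed: 8.5% vs 31.4% — the standard programme is higher every time.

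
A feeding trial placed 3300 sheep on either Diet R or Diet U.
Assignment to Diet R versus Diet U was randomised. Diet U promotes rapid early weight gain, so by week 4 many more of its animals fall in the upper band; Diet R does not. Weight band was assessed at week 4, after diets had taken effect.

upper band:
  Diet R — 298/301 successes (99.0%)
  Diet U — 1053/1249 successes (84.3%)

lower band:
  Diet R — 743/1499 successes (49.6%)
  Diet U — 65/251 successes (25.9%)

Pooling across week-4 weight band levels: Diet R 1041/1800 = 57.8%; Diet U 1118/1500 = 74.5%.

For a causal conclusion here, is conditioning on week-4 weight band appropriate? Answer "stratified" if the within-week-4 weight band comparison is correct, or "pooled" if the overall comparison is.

Week-4 weight band is downstream of the diet. One should not condition on a consequence of treatment, so the overall rates are the right comparison.
Pooled: Diet R 57.8% vs Diet U 74.5%; Diet U is higher overall.

pooled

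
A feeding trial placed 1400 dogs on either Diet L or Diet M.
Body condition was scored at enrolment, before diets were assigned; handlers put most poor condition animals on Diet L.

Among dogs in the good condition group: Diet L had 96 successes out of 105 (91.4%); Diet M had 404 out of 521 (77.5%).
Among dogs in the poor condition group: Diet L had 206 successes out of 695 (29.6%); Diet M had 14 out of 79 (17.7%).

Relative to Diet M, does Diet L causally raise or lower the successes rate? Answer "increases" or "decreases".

The starting body condition-specific comparison favours Diet L throughout, but the pooled figures favour Diet M. The question is whether to condition on starting body condition.
The imbalance in starting body condition arose from how dogs were allocated, not from anything the diet did; and starting body condition independently affects the outcome. The pooled gap is confounded — condition on starting body condition.
Within each level — good condition: 91.4% vs 77.5%; poor condition: 29.6% vs 17.7% — Diet L is higher every time.

increases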